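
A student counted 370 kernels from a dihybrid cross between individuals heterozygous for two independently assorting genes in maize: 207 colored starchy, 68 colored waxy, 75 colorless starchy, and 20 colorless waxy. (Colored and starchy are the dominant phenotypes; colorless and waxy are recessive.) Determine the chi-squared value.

0.912

A dihybrid F₂ with independent assortment and complete dominance at both loci gives a 9:3:3:1 phenotypic ratio.
The 9:3:3:1 ratio has 16 parts, so with N = 370 the expected counts are:
  colored starchy: 370 × 9/16 = 208.125
  colored waxy: 370 × 3/16 = 69.375
  colorless starchy: 370 × 3/16 = 69.375
  colorless waxy: 370 × 1/16 = 23.125
χ² = Σ (O − E)² / E
  colored starchy: (207 − 208.125)² / 208.125 = 0.0061
  colored waxy: (68 − 69.375)² / 69.375 = 0.0273
  colorless starchy: (75 − 69.375)² / 69.375 = 0.4561
  colorless waxy: (20 − 23.125)² / 23.125 = 0.4223
χ² = 0.0061 + 0.0273 + 0.4561 + 0.4223 = 0.9118 ≈ 0.912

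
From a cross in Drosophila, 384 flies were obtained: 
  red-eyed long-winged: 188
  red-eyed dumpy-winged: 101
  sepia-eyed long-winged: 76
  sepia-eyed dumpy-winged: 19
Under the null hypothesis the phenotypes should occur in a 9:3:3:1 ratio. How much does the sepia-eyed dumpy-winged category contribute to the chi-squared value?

1.042

The 9:3:3:1 ratio has 16 parts, so with N = 384 the expected counts are:
  red-eyed long-winged: 384 × 9/16 = 216
  red-eyed dumpy-winged: 384 × 3/16 = 72
  sepia-eyed long-winged: 384 × 3/16 = 72
  sepia-eyed dumpy-winged: 384 × 1/16 = 24
Contribution of sepia-eyed dumpy-winged: (19 − 24)² / 24 = 1.0417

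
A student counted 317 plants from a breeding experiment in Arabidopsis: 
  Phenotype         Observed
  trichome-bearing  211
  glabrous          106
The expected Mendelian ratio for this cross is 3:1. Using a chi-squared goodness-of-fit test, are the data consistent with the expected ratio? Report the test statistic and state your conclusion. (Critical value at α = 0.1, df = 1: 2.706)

12.039; not consistent

Under the 3:1 hypothesis (Σ ratio = 4, N = 317):
  trichome-bearing: 317 × 3/4 = 237.75
  glabrous: 317 × 1/4 = 79.25
χ² = Σ (O − E)² / E
  trichome-bearing: (211 − 237.75)² / 237.75 = 3.0097
  glabrous: (106 − 79.25)² / 79.25 = 9.0292
χ² = 3.0097 + 9.0292 = 12.0389 ≈ 12.039
Degrees of freedom = 2 − 1 = 1; critical value at α = 0.1 is 2.706.
Since 12.039 > 2.706, we reject the null hypothesis — the data do not fit the 3:1 ratio.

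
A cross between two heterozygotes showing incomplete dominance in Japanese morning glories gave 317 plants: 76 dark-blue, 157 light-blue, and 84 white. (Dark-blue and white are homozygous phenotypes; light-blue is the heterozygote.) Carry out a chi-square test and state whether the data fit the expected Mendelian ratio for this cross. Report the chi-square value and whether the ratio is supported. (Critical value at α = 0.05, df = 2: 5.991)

With incomplete dominance, a heterozygote × heterozygote cross gives a 1:2:1 phenotypic ratio.
Total ratio parts = 4. Expected numbers out of 317:
  dark-blue: 317 × 1/4 = 79.25
  light-blue: 317 × 2/4 = 158.5
  white: 317 × 1/4 = 79.25
χ² = Σ (O − E)² / E
  dark-blue: (76 − 79.25)² / 79.25 = 0.1333
  light-blue: (157 − 158.5)² / 158.5 = 0.0142
  white: (84 − 79.25)² / 79.25 = 0.2847
χ² = 0.1333 + 0.0142 + 0.2847 = 0.4322 ≈ 0.432
Degrees of freedom = 3 − 1 = 2; critical value at α = 0.05 is 5.991.
Since 0.432 < 5.991, we fail to reject the null hypothesis — the data are consistent with the 1:2:1 ratio.

0.432; consistent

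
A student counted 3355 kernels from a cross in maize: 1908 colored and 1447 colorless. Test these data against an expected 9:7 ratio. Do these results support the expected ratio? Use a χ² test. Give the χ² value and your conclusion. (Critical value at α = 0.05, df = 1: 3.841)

The 9:7 ratio has 16 parts, so with N = 3355 the expected counts are:
  colored: 3355 × 9/16 = 1887.1875
  colorless: 3355 × 7/16 = 1467.8125
χ² = Σ (O − E)² / E
  colored: (1908 − 1887.1875)² / 1887.1875 = 0.2295
  colorless: (1447 − 1467.8125)² / 1467.8125 = 0.2951
χ² = 0.2295 + 0.2951 = 0.5246 ≈ 0.525
Degrees of freedom = 2 − 1 = 1; critical value at α = 0.05 is 3.841.
Since 0.525 < 3.841, we fail to reject the null hypothesis — the data are consistent with the 9:7 ratio.

0.525; consistent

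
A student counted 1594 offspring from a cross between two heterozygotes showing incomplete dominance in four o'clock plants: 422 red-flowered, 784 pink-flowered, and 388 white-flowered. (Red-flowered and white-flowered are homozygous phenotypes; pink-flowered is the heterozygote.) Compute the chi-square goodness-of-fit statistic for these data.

1.875

With incomplete dominance, a heterozygote × heterozygote cross gives a 1:2:1 phenotypic ratio.
The 1:2:1 ratio has 4 parts, so with N = 1594 the expected counts are:
  red-flowered: 1594 × 1/4 = 398.5
  pink-flowered: 1594 × 2/4 = 797
  white-flowered: 1594 × 1/4 = 398.5
χ² = Σ (O − E)² / E
  red-flowered: (422 − 398.5)² / 398.5 = 1.3858
  pink-flowered: (784 − 797)² / 797 = 0.2120
  white-flowered: (388 − 398.5)² / 398.5 = 0.2767
χ² = 1.3858 + 0.2120 + 0.2767 = 1.8745 ≈ 1.875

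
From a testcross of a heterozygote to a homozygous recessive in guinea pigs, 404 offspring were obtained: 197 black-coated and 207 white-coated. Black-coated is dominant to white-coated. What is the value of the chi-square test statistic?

0.248

A testcross of a heterozygote (Aa × aa) gives a 1:1 phenotypic ratio.
Total ratio parts = 2. Expected numbers out of 404:
  black-coated: 404 × 1/2 = 202
  white-coated: 404 × 1/2 = 202
χ² = Σ (O − E)² / E
  black-coated: (197 − 202)² / 202 = 0.1238
  white-coated: (207 − 202)² / 202 = 0.1238
χ² = 0.1238 + 0.1238 = 0.2476 ≈ 0.248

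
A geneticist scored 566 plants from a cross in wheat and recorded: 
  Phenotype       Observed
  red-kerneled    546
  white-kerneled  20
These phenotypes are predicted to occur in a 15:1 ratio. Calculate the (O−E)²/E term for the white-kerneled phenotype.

6.682

The 15:1 ratio has 16 parts, so with N = 566 the expected counts are:
  red-kerneled: 566 × 15/16 = 530.625
  white-kerneled: 566 × 1/16 = 35.375
Contribution of white-kerneled: (20 − 35.375)² / 35.375 = 6.6824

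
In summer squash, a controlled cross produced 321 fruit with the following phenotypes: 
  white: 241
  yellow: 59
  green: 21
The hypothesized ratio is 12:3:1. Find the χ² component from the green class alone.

The 12:3:1 ratio has 16 parts, so with N = 321 the expected counts are:
  white: 321 × 12/16 = 240.75
  yellow: 321 × 3/16 = 60.1875
  green: 321 × 1/16 = 20.0625
Contribution of green: (21 − 20.0625)² / 20.0625 = 0.0438

0.044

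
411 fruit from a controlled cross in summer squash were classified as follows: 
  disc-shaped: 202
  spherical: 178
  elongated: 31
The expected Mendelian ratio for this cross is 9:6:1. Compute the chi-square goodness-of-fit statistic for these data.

8.482

Total ratio parts = 16. Expected numbers out of 411:
  disc-shaped: 411 × 9/16 = 231.1875
  spherical: 411 × 6/16 = 154.125
  elongated: 411 × 1/16 = 25.6875
χ² = Σ (O − E)² / E
  disc-shaped: (202 − 231.1875)² / 231.1875 = 3.6849
  spherical: (178 − 154.125)² / 154.125 = 3.6984
  elongated: (31 − 25.6875)² / 25.6875 = 1.0987
χ² = 3.6849 + 3.6984 + 1.0987 = 8.482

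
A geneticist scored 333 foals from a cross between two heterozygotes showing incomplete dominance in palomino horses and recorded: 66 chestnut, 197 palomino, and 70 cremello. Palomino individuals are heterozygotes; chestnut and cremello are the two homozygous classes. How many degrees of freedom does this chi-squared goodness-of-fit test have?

With incomplete dominance, a heterozygote × heterozygote cross gives a 1:2:1 phenotypic ratio.
A goodness-of-fit test with 3 phenotype classes has df = 3 − 1 = 2.

2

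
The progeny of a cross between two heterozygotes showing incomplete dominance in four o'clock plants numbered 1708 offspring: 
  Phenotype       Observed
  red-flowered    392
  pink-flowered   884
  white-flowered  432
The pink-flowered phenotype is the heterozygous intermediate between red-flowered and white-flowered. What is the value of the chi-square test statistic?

3.981

With incomplete dominance, a heterozygote × heterozygote cross gives a 1:2:1 phenotypic ratio.
Expected counts for N = 1708 under a 1:2:1 ratio (total parts = 4):
  red-flowered: 1708 × 1/4 = 427
  pink-flowered: 1708 × 2/4 = 854
  white-flowered: 1708 × 1/4 = 427
χ² = Σ (O − E)² / E
  red-flowered: (392 − 427)² / 427 = 2.8689
  pink-flowered: (884 − 854)² / 854 = 1.0539
  white-flowered: (432 − 427)² / 427 = 0.0585
χ² = 2.8689 + 1.0539 + 0.0585 = 3.9813 ≈ 3.981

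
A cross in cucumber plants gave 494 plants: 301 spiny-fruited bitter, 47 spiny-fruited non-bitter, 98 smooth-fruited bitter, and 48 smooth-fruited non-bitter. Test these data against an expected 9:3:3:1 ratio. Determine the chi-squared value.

34.209

Expected counts for N = 494 under a 9:3:3:1 ratio (total parts = 16):
  spiny-fruited bitter: 494 × 9/16 = 277.875
  spiny-fruited non-bitter: 494 × 3/16 = 92.625
  smooth-fruited bitter: 494 × 3/16 = 92.625
  smooth-fruited non-bitter: 494 × 1/16 = 30.875
χ² = Σ (O − E)² / E
  spiny-fruited bitter: (301 − 277.875)² / 277.875 = 1.9245
  spiny-fruited non-bitter: (47 − 92.625)² / 92.625 = 22.4739
  smooth-fruited bitter: (98 − 92.625)² / 92.625 = 0.3119
  smooth-fruited non-bitter: (48 − 30.875)² / 30.875 = 9.4985
χ² = 1.9245 + 22.4739 + 0.3119 + 9.4985 = 34.2088 ≈ 34.209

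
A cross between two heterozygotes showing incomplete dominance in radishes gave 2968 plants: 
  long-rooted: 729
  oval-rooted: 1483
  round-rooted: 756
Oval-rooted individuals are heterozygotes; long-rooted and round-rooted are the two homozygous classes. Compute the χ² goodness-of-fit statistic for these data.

With incomplete dominance, a heterozygote × heterozygote cross gives a 1:2:1 phenotypic ratio.
The 1:2:1 ratio has 4 parts, so with N = 2968 the expected counts are:
  long-rooted: 2968 × 1/4 = 742
  oval-rooted: 2968 × 2/4 = 1484
  round-rooted: 2968 × 1/4 = 742
χ² = Σ (O − E)² / E
  long-rooted: (729 − 742)² / 742 = 0.2278
  oval-rooted: (1483 − 1484)² / 1484 = 0.0007
  round-rooted: (756 − 742)² / 742 = 0.2642
χ² = 0.2278 + 0.0007 + 0.2642 = 0.4927 ≈ 0.493

0.493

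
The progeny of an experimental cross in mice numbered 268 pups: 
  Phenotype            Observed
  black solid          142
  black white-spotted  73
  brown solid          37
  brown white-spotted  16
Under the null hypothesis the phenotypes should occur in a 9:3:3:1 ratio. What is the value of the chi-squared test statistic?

14.335

Expected counts for N = 268 under a 9:3:3:1 ratio (total parts = 16):
  black solid: 268 × 9/16 = 150.75
  black white-spotted: 268 × 3/16 = 50.25
  brown solid: 268 × 3/16 = 50.25
  brown white-spotted: 268 × 1/16 = 16.75
χ² = Σ (O − E)² / E
  black solid: (142 − 150.75)² / 150.75 = 0.5079
  black white-spotted: (73 − 50.25)² / 50.25 = 10.2998
  brown solid: (37 − 50.25)² / 50.25 = 3.4938
  brown white-spotted: (16 − 16.75)² / 16.75 = 0.0336
χ² = 0.5079 + 10.2998 + 3.4938 + 0.0336 = 14.3351 ≈ 14.335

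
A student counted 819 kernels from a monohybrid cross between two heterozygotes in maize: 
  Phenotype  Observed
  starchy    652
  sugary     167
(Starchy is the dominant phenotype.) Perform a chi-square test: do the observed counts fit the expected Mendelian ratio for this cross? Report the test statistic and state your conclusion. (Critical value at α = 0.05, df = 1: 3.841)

For a monohybrid cross between heterozygotes with complete dominance, the expected phenotypic ratio is 3:1.
Under the 3:1 hypothesis (Σ ratio = 4, N = 819):
  starchy: 819 × 3/4 = 614.25
  sugary: 819 × 1/4 = 204.75
χ² = Σ (O − E)² / E
  starchy: (652 − 614.25)² / 614.25 = 2.3200
  sugary: (167 − 204.75)² / 204.75 = 6.9600
χ² = 2.3200 + 6.9600 = 9.280
Degrees of freedom = 2 − 1 = 1; critical value at α = 0.05 is 3.841.
Since 9.280 > 3.841, we reject the null hypothesis — the data do not fit the 3:1 ratio.

9.280; not consistent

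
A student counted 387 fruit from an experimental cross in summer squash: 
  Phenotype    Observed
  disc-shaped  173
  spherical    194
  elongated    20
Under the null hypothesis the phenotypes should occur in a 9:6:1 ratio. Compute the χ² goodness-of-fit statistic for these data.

Under the 9:6:1 hypothesis (Σ ratio = 16, N = 387):
  disc-shaped: 387 × 9/16 = 217.6875
  spherical: 387 × 6/16 = 145.125
  elongated: 387 × 1/16 = 24.1875
χ² = Σ (O − E)² / E
  disc-shaped: (173 − 217.6875)² / 217.6875 = 9.1736
  spherical: (194 − 145.125)² / 145.125 = 16.4601
  elongated: (20 − 24.1875)² / 24.1875 = 0.7250
χ² = 9.1736 + 16.4601 + 0.7250 = 26.3587 ≈ 26.359

26.359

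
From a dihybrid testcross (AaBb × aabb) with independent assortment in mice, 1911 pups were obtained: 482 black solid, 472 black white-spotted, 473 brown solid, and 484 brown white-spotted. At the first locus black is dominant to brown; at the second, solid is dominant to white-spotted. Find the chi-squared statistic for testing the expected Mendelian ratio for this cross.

0.236

A dihybrid testcross with independent assortment gives a 1:1:1:1 ratio.
The 1:1:1:1 ratio has 4 parts, so with N = 1911 the expected counts are:
  black solid: 1911 × 1/4 = 477.75
  black white-spotted: 1911 × 1/4 = 477.75
  brown solid: 1911 × 1/4 = 477.75
  brown white-spotted: 1911 × 1/4 = 477.75
χ² = Σ (O − E)² / E
  black solid: (482 − 477.75)² / 477.75 = 0.0378
  black white-spotted: (472 − 477.75)² / 477.75 = 0.0692
  brown solid: (473 − 477.75)² / 477.75 = 0.0472
  brown white-spotted: (484 − 477.75)² / 477.75 = 0.0818
χ² = 0.0378 + 0.0692 + 0.0472 + 0.0818 = 0.236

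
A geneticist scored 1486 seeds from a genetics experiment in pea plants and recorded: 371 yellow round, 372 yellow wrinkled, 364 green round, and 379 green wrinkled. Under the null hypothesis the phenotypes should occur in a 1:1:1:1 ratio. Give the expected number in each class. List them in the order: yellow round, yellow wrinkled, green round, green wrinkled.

Total ratio parts = 4. Expected numbers out of 1486:
  yellow round: 1486 × 1/4 = 371.5
  yellow wrinkled: 1486 × 1/4 = 371.5
  green round: 1486 × 1/4 = 371.5
  green wrinkled: 1486 × 1/4 = 371.5

371.5, 371.5, 371.5, 371.5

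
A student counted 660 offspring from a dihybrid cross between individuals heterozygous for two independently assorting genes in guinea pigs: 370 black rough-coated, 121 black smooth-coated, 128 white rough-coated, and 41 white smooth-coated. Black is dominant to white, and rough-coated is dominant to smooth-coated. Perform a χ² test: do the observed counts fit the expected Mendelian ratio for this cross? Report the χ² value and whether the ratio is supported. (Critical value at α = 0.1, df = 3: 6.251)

0.213; consistent

A dihybrid F₂ with independent assortment and complete dominance at both loci gives a 9:3:3:1 phenotypic ratio.
Expected counts for N = 660 under a 9:3:3:1 ratio (total parts = 16):
  black rough-coated: 660 × 9/16 = 371.25
  black smooth-coated: 660 × 3/16 = 123.75
  white rough-coated: 660 × 3/16 = 123.75
  white smooth-coated: 660 × 1/16 = 41.25
χ² = Σ (O − E)² / E
  black rough-coated: (370 − 371.25)² / 371.25 = 0.0042
  black smooth-coated: (121 − 123.75)² / 123.75 = 0.0611
  white rough-coated: (128 − 123.75)² / 123.75 = 0.1460
  white smooth-coated: (41 − 41.25)² / 41.25 = 0.0015
χ² = 0.0042 + 0.0611 + 0.1460 + 0.0015 = 0.2128 ≈ 0.213
Degrees of freedom = 4 − 1 = 3; critical value at α = 0.1 is 6.251.
Since 0.213 < 6.251, we fail to reject the null hypothesis — the data are consistent with the 9:3:3:1 ratio.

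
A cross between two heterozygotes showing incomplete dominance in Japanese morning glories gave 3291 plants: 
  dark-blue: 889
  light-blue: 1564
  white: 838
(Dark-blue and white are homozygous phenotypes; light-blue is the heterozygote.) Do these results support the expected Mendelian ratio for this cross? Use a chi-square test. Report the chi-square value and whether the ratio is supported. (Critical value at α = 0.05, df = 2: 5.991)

With incomplete dominance, a heterozygote × heterozygote cross gives a 1:2:1 phenotypic ratio.
Expected counts for N = 3291 under a 1:2:1 ratio (total parts = 4):
  dark-blue: 3291 × 1/4 = 822.75
  light-blue: 3291 × 2/4 = 1645.5
  white: 3291 × 1/4 = 822.75
χ² = Σ (O − E)² / E
  dark-blue: (889 − 822.75)² / 822.75 = 5.3346
  light-blue: (1564 − 1645.5)² / 1645.5 = 4.0366
  white: (838 − 822.75)² / 822.75 = 0.2827
χ² = 5.3346 + 4.0366 + 0.2827 = 9.6539 ≈ 9.654
Degrees of freedom = 3 − 1 = 2; critical value at α = 0.05 is 5.991.
Since 9.654 > 5.991, we reject the null hypothesis — the data do not fit the 1:2:1 ratio.

9.654; not consistent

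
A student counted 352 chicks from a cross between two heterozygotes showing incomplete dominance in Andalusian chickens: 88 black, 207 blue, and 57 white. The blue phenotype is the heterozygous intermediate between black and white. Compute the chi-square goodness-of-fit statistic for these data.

16.381

With incomplete dominance, a heterozygote × heterozygote cross gives a 1:2:1 phenotypic ratio.
Total ratio parts = 4. Expected numbers out of 352:
  black: 352 × 1/4 = 88
  blue: 352 × 2/4 = 176
  white: 352 × 1/4 = 88
χ² = Σ (O − E)² / E
  black: (88 − 88)² / 88 = 0.0000
  blue: (207 − 176)² / 176 = 5.4602
  white: (57 − 88)² / 88 = 10.9205
χ² = 0.0000 + 5.4602 + 10.9205 = 16.3807 ≈ 16.381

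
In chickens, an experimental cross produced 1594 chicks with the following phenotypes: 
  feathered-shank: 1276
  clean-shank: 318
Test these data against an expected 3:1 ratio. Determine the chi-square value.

Total ratio parts = 4. Expected numbers out of 1594:
  feathered-shank: 1594 × 3/4 = 1195.5
  clean-shank: 1594 × 1/4 = 398.5
χ² = Σ (O − E)² / E
  feathered-shank: (1276 − 1195.5)² / 1195.5 = 5.4205
  clean-shank: (318 − 398.5)² / 398.5 = 16.2616
χ² = 5.4205 + 16.2616 = 21.6821 ≈ 21.682

21.682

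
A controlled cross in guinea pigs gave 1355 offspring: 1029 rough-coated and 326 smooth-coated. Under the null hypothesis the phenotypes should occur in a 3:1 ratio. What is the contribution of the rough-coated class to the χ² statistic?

Under the 3:1 hypothesis (Σ ratio = 4, N = 1355):
  rough-coated: 1355 × 3/4 = 1016.25
  smooth-coated: 1355 × 1/4 = 338.75
Contribution of rough-coated: (1029 − 1016.25)² / 1016.25 = 0.1600

0.160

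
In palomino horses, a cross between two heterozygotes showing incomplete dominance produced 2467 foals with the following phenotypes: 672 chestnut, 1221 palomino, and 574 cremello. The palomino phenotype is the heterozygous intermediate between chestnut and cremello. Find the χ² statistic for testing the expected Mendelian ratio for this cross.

8.039

With incomplete dominance, a heterozygote × heterozygote cross gives a 1:2:1 phenotypic ratio.
Expected counts for N = 2467 under a 1:2:1 ratio (total parts = 4):
  chestnut: 2467 × 1/4 = 616.75
  palomino: 2467 × 2/4 = 1233.5
  cremello: 2467 × 1/4 = 616.75
χ² = Σ (O − E)² / E
  chestnut: (672 − 616.75)² / 616.75 = 4.9494
  palomino: (1221 − 1233.5)² / 1233.5 = 0.1267
  cremello: (574 − 616.75)² / 616.75 = 2.9632
χ² = 4.9494 + 0.1267 + 2.9632 = 8.0393 ≈ 8.039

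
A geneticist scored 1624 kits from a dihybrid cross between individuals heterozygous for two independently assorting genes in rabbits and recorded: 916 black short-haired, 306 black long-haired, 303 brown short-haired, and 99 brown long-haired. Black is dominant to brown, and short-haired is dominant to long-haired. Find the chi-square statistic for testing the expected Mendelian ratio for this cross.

0.083

A dihybrid F₂ with independent assortment and complete dominance at both loci gives a 9:3:3:1 phenotypic ratio.
The 9:3:3:1 ratio has 16 parts, so with N = 1624 the expected counts are:
  black short-haired: 1624 × 9/16 = 913.5
  black long-haired: 1624 × 3/16 = 304.5
  brown short-haired: 1624 × 3/16 = 304.5
  brown long-haired: 1624 × 1/16 = 101.5
χ² = Σ (O − E)² / E
  black short-haired: (916 − 913.5)² / 913.5 = 0.0068
  black long-haired: (306 − 304.5)² / 304.5 = 0.0074
  brown short-haired: (303 − 304.5)² / 304.5 = 0.0074
  brown long-haired: (99 − 101.5)² / 101.5 = 0.0616
χ² = 0.0068 + 0.0074 + 0.0074 + 0.0616 = 0.0832 ≈ 0.083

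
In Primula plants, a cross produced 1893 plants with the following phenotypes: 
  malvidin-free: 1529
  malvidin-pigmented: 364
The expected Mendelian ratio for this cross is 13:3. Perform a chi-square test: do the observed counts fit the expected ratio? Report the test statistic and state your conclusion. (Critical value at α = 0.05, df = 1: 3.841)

Under the 13:3 hypothesis (Σ ratio = 16, N = 1893):
  malvidin-free: 1893 × 13/16 = 1538.0625
  malvidin-pigmented: 1893 × 3/16 = 354.9375
χ² = Σ (O − E)² / E
  malvidin-free: (1529 − 1538.0625)² / 1538.0625 = 0.0534
  malvidin-pigmented: (364 − 354.9375)² / 354.9375 = 0.2314
χ² = 0.0534 + 0.2314 = 0.2848 ≈ 0.285
Degrees of freedom = 2 − 1 = 1; critical value at α = 0.05 is 3.841.
Since 0.285 < 3.841, we fail to reject the null hypothesis — the data are consistent with the 13:3 ratio.

0.285; consistent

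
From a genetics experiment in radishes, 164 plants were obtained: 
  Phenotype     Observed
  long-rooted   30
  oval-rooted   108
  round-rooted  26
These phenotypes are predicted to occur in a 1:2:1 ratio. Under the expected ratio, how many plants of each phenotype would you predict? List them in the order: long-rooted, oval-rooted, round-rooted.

Under the 1:2:1 hypothesis (Σ ratio = 4, N = 164):
  long-rooted: 164 × 1/4 = 41
  oval-rooted: 164 × 2/4 = 82
  round-rooted: 164 × 1/4 = 41

41, 82, 41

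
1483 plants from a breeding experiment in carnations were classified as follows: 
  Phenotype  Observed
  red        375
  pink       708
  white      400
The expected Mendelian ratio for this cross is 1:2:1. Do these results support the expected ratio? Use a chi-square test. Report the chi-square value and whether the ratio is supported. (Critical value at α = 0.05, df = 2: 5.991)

Under the 1:2:1 hypothesis (Σ ratio = 4, N = 1483):
  red: 1483 × 1/4 = 370.75
  pink: 1483 × 2/4 = 741.5
  white: 1483 × 1/4 = 370.75
χ² = Σ (O − E)² / E
  red: (375 − 370.75)² / 370.75 = 0.0487
  pink: (708 − 741.5)² / 741.5 = 1.5135
  white: (400 − 370.75)² / 370.75 = 2.3077
χ² = 0.0487 + 1.5135 + 2.3077 = 3.8699 ≈ 3.870
Degrees of freedom = 3 − 1 = 2; critical value at α = 0.05 is 5.991.
Since 3.870 < 5.991, we fail to reject the null hypothesis — the data are consistent with the 1:2:1 ratio.

3.870; consistent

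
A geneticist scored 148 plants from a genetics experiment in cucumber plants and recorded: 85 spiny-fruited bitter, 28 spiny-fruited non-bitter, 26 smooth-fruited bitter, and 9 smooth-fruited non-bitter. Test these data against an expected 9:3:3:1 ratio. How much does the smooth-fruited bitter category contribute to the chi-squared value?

The 9:3:3:1 ratio has 16 parts, so with N = 148 the expected counts are:
  spiny-fruited bitter: 148 × 9/16 = 83.25
  spiny-fruited non-bitter: 148 × 3/16 = 27.75
  smooth-fruited bitter: 148 × 3/16 = 27.75
  smooth-fruited non-bitter: 148 × 1/16 = 9.25
Contribution of smooth-fruited bitter: (26 − 27.75)² / 27.75 = 0.1104

0.110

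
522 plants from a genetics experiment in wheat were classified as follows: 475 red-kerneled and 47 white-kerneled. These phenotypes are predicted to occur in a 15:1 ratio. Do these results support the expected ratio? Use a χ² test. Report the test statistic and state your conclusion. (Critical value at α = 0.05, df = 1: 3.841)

The 15:1 ratio has 16 parts, so with N = 522 the expected counts are:
  red-kerneled: 522 × 15/16 = 489.375
  white-kerneled: 522 × 1/16 = 32.625
χ² = Σ (O − E)² / E
  red-kerneled: (475 − 489.375)² / 489.375 = 0.4223
  white-kerneled: (47 − 32.625)² / 32.625 = 6.3338
χ² = 0.4223 + 6.3338 = 6.7561 ≈ 6.756
Degrees of freedom = 2 − 1 = 1; critical value at α = 0.05 is 3.841.
Since 6.756 > 3.841, we reject the null hypothesis — the data do not fit the 15:1 ratio.

6.756; not consistent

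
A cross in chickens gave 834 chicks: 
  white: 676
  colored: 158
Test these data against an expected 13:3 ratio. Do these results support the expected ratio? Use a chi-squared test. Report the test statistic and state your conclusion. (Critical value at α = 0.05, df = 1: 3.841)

The 13:3 ratio has 16 parts, so with N = 834 the expected counts are:
  white: 834 × 13/16 = 677.625
  colored: 834 × 3/16 = 156.375
χ² = Σ (O − E)² / E
  white: (676 − 677.625)² / 677.625 = 0.0039
  colored: (158 − 156.375)² / 156.375 = 0.0169
χ² = 0.0039 + 0.0169 = 0.0208 ≈ 0.021
Degrees of freedom = 2 − 1 = 1; critical value at α = 0.05 is 3.841.
Since 0.021 < 3.841, we fail to reject the null hypothesis — the data are consistent with the 13:3 ratio.

0.021; consistent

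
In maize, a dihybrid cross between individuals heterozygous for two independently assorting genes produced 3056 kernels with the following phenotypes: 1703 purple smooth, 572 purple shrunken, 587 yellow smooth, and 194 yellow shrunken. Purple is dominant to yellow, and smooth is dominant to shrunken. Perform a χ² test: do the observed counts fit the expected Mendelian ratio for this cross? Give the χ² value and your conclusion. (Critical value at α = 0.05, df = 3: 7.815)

A dihybrid F₂ with independent assortment and complete dominance at both loci gives a 9:3:3:1 phenotypic ratio.
Under the 9:3:3:1 hypothesis (Σ ratio = 16, N = 3056):
  purple smooth: 3056 × 9/16 = 1719
  purple shrunken: 3056 × 3/16 = 573
  yellow smooth: 3056 × 3/16 = 573
  yellow shrunken: 3056 × 1/16 = 191
χ² = Σ (O − E)² / E
  purple smooth: (1703 − 1719)² / 1719 = 0.1489
  purple shrunken: (572 − 573)² / 573 = 0.0017
  yellow smooth: (587 − 573)² / 573 = 0.3421
  yellow shrunken: (194 − 191)² / 191 = 0.0471
χ² = 0.1489 + 0.0017 + 0.3421 + 0.0471 = 0.5398 ≈ 0.540
Degrees of freedom = 4 − 1 = 3; critical value at α = 0.05 is 7.815.
Since 0.540 < 7.815, we fail to reject the null hypothesis — the data are consistent with the 9:3:3:1 ratio.

0.540; consistent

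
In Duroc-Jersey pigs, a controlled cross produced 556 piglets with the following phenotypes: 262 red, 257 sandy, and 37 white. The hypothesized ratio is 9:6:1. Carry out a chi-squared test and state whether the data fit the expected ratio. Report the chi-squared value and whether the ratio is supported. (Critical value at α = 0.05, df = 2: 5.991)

Under the 9:6:1 hypothesis (Σ ratio = 16, N = 556):
  red: 556 × 9/16 = 312.75
  sandy: 556 × 6/16 = 208.5
  white: 556 × 1/16 = 34.75
χ² = Σ (O − E)² / E
  red: (262 − 312.75)² / 312.75 = 8.2352
  sandy: (257 − 208.5)² / 208.5 = 11.2818
  white: (37 − 34.75)² / 34.75 = 0.1457
χ² = 8.2352 + 11.2818 + 0.1457 = 19.6627 ≈ 19.663
Degrees of freedom = 3 − 1 = 2; critical value at α = 0.05 is 5.991.
Since 19.663 > 5.991, we reject the null hypothesis — the data do not fit the 9:6:1 ratio.

19.663; not consistent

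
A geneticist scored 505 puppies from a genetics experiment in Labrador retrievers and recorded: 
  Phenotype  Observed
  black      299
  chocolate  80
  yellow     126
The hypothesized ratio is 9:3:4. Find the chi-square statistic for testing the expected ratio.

Expected counts for N = 505 under a 9:3:4 ratio (total parts = 16):
  black: 505 × 9/16 = 284.0625
  chocolate: 505 × 3/16 = 94.6875
  yellow: 505 × 4/16 = 126.25
χ² = Σ (O − E)² / E
  black: (299 − 284.0625)² / 284.0625 = 0.7855
  chocolate: (80 − 94.6875)² / 94.6875 = 2.2783
  yellow: (126 − 126.25)² / 126.25 = 0.0005
χ² = 0.7855 + 2.2783 + 0.0005 = 3.0643 ≈ 3.064

3.064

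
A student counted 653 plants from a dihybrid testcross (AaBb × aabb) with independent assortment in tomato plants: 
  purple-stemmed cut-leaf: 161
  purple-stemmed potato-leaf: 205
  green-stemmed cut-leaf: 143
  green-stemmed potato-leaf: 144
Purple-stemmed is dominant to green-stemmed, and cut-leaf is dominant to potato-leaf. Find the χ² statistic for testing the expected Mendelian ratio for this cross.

15.490

A dihybrid testcross with independent assortment gives a 1:1:1:1 ratio.
Under the 1:1:1:1 hypothesis (Σ ratio = 4, N = 653):
  purple-stemmed cut-leaf: 653 × 1/4 = 163.25
  purple-stemmed potato-leaf: 653 × 1/4 = 163.25
  green-stemmed cut-leaf: 653 × 1/4 = 163.25
  green-stemmed potato-leaf: 653 × 1/4 = 163.25
χ² = Σ (O − E)² / E
  purple-stemmed cut-leaf: (161 − 163.25)² / 163.25 = 0.0310
  purple-stemmed potato-leaf: (205 − 163.25)² / 163.25 = 10.6773
  green-stemmed cut-leaf: (143 − 163.25)² / 163.25 = 2.5119
  green-stemmed potato-leaf: (144 − 163.25)² / 163.25 = 2.2699
χ² = 0.0310 + 10.6773 + 2.5119 + 2.2699 = 15.4901 ≈ 15.490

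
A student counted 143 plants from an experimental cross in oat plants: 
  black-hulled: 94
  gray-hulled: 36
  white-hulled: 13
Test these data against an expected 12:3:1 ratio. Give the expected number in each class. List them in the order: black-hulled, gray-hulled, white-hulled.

Under the 12:3:1 hypothesis (Σ ratio = 16, N = 143):
  black-hulled: 143 × 12/16 = 107.25
  gray-hulled: 143 × 3/16 = 26.8125
  white-hulled: 143 × 1/16 = 8.9375

107.25, 26.8125, 8.9375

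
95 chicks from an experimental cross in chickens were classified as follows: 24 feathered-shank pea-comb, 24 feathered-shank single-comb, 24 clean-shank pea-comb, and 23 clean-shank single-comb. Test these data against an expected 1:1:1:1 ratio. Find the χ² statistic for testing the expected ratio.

Under the 1:1:1:1 hypothesis (Σ ratio = 4, N = 95):
  feathered-shank pea-comb: 95 × 1/4 = 23.75
  feathered-shank single-comb: 95 × 1/4 = 23.75
  clean-shank pea-comb: 95 × 1/4 = 23.75
  clean-shank single-comb: 95 × 1/4 = 23.75
χ² = Σ (O − E)² / E
  feathered-shank pea-comb: (24 − 23.75)² / 23.75 = 0.0026
  feathered-shank single-comb: (24 − 23.75)² / 23.75 = 0.0026
  clean-shank pea-comb: (24 − 23.75)² / 23.75 = 0.0026
  clean-shank single-comb: (23 − 23.75)² / 23.75 = 0.0237
χ² = 0.0026 + 0.0026 + 0.0026 + 0.0237 = 0.0315 ≈ 0.032

0.032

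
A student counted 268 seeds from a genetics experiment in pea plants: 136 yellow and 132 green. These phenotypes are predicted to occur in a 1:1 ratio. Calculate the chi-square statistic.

The 1:1 ratio has 2 parts, so with N = 268 the expected counts are:
  yellow: 268 × 1/2 = 134
  green: 268 × 1/2 = 134
χ² = Σ (O − E)² / E
  yellow: (136 − 134)² / 134 = 0.0299
  green: (132 − 134)² / 134 = 0.0299
χ² = 0.0299 + 0.0299 = 0.0598 ≈ 0.060

0.060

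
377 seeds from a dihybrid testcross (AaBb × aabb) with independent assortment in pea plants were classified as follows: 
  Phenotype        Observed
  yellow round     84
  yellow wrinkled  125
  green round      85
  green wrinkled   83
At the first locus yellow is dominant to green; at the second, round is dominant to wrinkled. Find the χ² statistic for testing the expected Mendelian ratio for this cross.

A dihybrid testcross with independent assortment gives a 1:1:1:1 ratio.
The 1:1:1:1 ratio has 4 parts, so with N = 377 the expected counts are:
  yellow round: 377 × 1/4 = 94.25
  yellow wrinkled: 377 × 1/4 = 94.25
  green round: 377 × 1/4 = 94.25
  green wrinkled: 377 × 1/4 = 94.25
χ² = Σ (O − E)² / E
  yellow round: (84 − 94.25)² / 94.25 = 1.1147
  yellow wrinkled: (125 − 94.25)² / 94.25 = 10.0325
  green round: (85 − 94.25)² / 94.25 = 0.9078
  green wrinkled: (83 − 94.25)² / 94.25 = 1.3428
χ² = 1.1147 + 10.0325 + 0.9078 + 1.3428 = 13.3978 ≈ 13.398

13.398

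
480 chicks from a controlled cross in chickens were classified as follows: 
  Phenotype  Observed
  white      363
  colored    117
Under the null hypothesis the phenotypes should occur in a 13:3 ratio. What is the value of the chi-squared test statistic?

Under the 13:3 hypothesis (Σ ratio = 16, N = 480):
  white: 480 × 13/16 = 390
  colored: 480 × 3/16 = 90
χ² = Σ (O − E)² / E
  white: (363 − 390)² / 390 = 1.8692
  colored: (117 − 90)² / 90 = 8.1000
χ² = 1.8692 + 8.1000 = 9.9692 ≈ 9.969

9.969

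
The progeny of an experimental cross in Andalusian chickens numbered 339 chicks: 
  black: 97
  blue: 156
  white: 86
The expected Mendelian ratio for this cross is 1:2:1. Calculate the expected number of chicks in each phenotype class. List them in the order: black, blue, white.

Expected counts for N = 339 under a 1:2:1 ratio (total parts = 4):
  black: 339 × 1/4 = 84.75
  blue: 339 × 2/4 = 169.5
  white: 339 × 1/4 = 84.75

84.75, 169.5, 84.75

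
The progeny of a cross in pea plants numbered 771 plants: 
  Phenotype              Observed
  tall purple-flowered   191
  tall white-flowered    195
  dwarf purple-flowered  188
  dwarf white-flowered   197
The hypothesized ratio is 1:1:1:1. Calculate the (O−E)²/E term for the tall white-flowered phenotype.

Total ratio parts = 4. Expected numbers out of 771:
  tall purple-flowered: 771 × 1/4 = 192.75
  tall white-flowered: 771 × 1/4 = 192.75
  dwarf purple-flowered: 771 × 1/4 = 192.75
  dwarf white-flowered: 771 × 1/4 = 192.75
Contribution of tall white-flowered: (195 − 192.75)² / 192.75 = 0.0263

0.026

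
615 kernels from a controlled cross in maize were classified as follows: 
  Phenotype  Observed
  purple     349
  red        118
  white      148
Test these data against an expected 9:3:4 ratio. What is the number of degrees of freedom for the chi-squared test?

A goodness-of-fit test with 3 phenotype classes has df = 3 − 1 = 2.

2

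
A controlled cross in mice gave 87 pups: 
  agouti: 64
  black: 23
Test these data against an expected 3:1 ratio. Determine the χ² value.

0.096

Total ratio parts = 4. Expected numbers out of 87:
  agouti: 87 × 3/4 = 65.25
  black: 87 × 1/4 = 21.75
χ² = Σ (O − E)² / E
  agouti: (64 − 65.25)² / 65.25 = 0.0239
  black: (23 − 21.75)² / 21.75 = 0.0718
χ² = 0.0239 + 0.0718 = 0.0957 ≈ 0.096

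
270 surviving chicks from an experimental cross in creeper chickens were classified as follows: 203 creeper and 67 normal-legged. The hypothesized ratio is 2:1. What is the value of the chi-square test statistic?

Under the 2:1 hypothesis (Σ ratio = 3, N = 270):
  creeper: 270 × 2/3 = 180
  normal-legged: 270 × 1/3 = 90
χ² = Σ (O − E)² / E
  creeper: (203 − 180)² / 180 = 2.9389
  normal-legged: (67 − 90)² / 90 = 5.8778
χ² = 2.9389 + 5.8778 = 8.8167 ≈ 8.817

8.817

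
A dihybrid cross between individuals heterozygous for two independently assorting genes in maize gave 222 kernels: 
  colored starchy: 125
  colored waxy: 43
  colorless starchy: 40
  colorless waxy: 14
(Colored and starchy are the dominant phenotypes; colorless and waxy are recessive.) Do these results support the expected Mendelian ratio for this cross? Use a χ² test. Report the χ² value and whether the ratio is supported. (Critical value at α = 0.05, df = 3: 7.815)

0.110; consistent

A dihybrid F₂ with independent assortment and complete dominance at both loci gives a 9:3:3:1 phenotypic ratio.
Under the 9:3:3:1 hypothesis (Σ ratio = 16, N = 222):
  colored starchy: 222 × 9/16 = 124.875
  colored waxy: 222 × 3/16 = 41.625
  colorless starchy: 222 × 3/16 = 41.625
  colorless waxy: 222 × 1/16 = 13.875
χ² = Σ (O − E)² / E
  colored starchy: (125 − 124.875)² / 124.875 = 0.0001
  colored waxy: (43 − 41.625)² / 41.625 = 0.0454
  colorless starchy: (40 − 41.625)² / 41.625 = 0.0634
  colorless waxy: (14 − 13.875)² / 13.875 = 0.0011
χ² = 0.0001 + 0.0454 + 0.0634 + 0.0011 = 0.110
Degrees of freedom = 4 − 1 = 3; critical value at α = 0.05 is 7.815.
Since 0.110 < 7.815, we fail to reject the null hypothesis — the data are consistent with the 9:3:3:1 ratio.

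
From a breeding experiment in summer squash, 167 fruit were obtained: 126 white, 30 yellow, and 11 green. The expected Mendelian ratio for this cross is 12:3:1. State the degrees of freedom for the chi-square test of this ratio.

A goodness-of-fit test with 3 phenotype classes has df = 3 − 1 = 2.

2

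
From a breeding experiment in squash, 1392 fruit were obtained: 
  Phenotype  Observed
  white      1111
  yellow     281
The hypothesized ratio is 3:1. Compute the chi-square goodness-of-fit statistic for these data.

Expected counts for N = 1392 under a 3:1 ratio (total parts = 4):
  white: 1392 × 3/4 = 1044
  yellow: 1392 × 1/4 = 348
χ² = Σ (O − E)² / E
  white: (1111 − 1044)² / 1044 = 4.2998
  yellow: (281 − 348)² / 348 = 12.8994
χ² = 4.2998 + 12.8994 = 17.1992 ≈ 17.199

17.199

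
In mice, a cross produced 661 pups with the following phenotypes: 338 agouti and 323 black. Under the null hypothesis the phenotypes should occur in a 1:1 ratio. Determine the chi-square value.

0.340

Total ratio parts = 2. Expected numbers out of 661:
  agouti: 661 × 1/2 = 330.5
  black: 661 × 1/2 = 330.5
χ² = Σ (O − E)² / E
  agouti: (338 − 330.5)² / 330.5 = 0.1702
  black: (323 − 330.5)² / 330.5 = 0.1702
χ² = 0.1702 + 0.1702 = 0.3404 ≈ 0.340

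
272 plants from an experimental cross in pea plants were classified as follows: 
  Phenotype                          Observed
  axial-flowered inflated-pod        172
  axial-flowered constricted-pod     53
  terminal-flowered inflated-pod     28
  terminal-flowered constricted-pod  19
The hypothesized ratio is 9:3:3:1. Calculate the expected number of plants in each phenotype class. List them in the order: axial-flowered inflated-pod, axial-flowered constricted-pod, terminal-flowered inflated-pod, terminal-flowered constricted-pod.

The 9:3:3:1 ratio has 16 parts, so with N = 272 the expected counts are:
  axial-flowered inflated-pod: 272 × 9/16 = 153
  axial-flowered constricted-pod: 272 × 3/16 = 51
  terminal-flowered inflated-pod: 272 × 3/16 = 51
  terminal-flowered constricted-pod: 272 × 1/16 = 17

153, 51, 51, 17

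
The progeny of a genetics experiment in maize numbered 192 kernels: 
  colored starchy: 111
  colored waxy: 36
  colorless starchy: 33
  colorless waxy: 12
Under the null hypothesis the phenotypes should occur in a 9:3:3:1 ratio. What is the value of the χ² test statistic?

The 9:3:3:1 ratio has 16 parts, so with N = 192 the expected counts are:
  colored starchy: 192 × 9/16 = 108
  colored waxy: 192 × 3/16 = 36
  colorless starchy: 192 × 3/16 = 36
  colorless waxy: 192 × 1/16 = 12
χ² = Σ (O − E)² / E
  colored starchy: (111 − 108)² / 108 = 0.0833
  colored waxy: (36 − 36)² / 36 = 0.0000
  colorless starchy: (33 − 36)² / 36 = 0.2500
  colorless waxy: (12 − 12)² / 12 = 0.0000
χ² = 0.0833 + 0.0000 + 0.2500 + 0.0000 = 0.3333 ≈ 0.333

0.333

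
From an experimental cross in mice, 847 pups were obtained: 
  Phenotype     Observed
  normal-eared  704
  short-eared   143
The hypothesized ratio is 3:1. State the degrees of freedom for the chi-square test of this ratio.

A goodness-of-fit test with 2 phenotype classes has df = 2 − 1 = 1.

1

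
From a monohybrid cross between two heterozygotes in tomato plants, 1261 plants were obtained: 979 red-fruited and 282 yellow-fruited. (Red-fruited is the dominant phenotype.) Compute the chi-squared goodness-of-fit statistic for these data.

For a monohybrid cross between heterozygotes with complete dominance, the expected phenotypic ratio is 3:1.
Expected counts for N = 1261 under a 3:1 ratio (total parts = 4):
  red-fruited: 1261 × 3/4 = 945.75
  yellow-fruited: 1261 × 1/4 = 315.25
χ² = Σ (O − E)² / E
  red-fruited: (979 − 945.75)² / 945.75 = 1.1690
  yellow-fruited: (282 − 315.25)² / 315.25 = 3.5069
χ² = 1.1690 + 3.5069 = 4.6759 ≈ 4.676

4.676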